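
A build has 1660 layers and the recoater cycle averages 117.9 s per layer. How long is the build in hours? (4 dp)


t = 1660 * 117.9 / 3600 = 54.365 hrs


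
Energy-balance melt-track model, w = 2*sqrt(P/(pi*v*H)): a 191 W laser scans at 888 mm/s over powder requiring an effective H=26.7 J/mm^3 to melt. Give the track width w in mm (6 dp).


w = 2*sqrt(191/(pi*888*26.7)) = 0.101277 mm


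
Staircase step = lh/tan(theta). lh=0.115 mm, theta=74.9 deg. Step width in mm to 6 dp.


step = 0.115 / tan(74.9) = 0.031029 mm


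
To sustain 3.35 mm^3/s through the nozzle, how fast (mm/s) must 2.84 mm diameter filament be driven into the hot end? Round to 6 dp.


A = pi*(2.84/2)^2 = 6.334707
v = 3.35 / 6.334707 = 0.528833 mm/s


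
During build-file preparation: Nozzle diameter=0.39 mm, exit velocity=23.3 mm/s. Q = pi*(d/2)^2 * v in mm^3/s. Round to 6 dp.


A = pi*(0.39/2)^2 = 0.11945906 mm^2
Q = 0.11945906 * 23.3 = 2.783396 mm^3/s


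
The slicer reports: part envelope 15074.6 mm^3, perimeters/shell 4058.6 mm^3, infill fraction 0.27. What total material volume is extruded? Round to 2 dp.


V_infill = (15074.6 - 4058.6) * 0.27 = 2974.32
V_total = 4058.6 + 2974.32 = 7032.92 mm^3


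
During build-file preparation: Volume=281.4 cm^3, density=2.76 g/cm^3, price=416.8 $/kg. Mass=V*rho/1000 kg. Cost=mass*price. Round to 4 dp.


Mass = 281.4*2.76/1000 = 0.776664 kg
Cost = 0.776664 * 416.8 = 323.7136 $


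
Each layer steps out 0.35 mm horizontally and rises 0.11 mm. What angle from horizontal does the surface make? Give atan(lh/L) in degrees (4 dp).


angle = atan(0.11/0.35) = 17.4472 degrees


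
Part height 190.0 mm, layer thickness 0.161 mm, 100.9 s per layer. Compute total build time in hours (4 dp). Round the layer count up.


Layers = ceil(190.0/0.161) = 1181
t = 1181 * 100.9 / 3600 = 33.1008 hrs


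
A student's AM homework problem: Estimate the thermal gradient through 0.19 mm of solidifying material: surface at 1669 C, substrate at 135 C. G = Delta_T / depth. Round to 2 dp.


G = (1669-135)/0.19 = 8073.68 C/mm


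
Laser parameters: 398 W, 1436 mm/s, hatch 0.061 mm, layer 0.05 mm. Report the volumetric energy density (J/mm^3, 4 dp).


E = 398 / (1436*0.061*0.05) = 90.8717 J/mm^3


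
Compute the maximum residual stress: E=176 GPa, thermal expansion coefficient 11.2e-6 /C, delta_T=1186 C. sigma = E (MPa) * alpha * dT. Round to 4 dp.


sigma = 176*1000 * 11.2e-6 * 1186 = 2337.8432 MPa


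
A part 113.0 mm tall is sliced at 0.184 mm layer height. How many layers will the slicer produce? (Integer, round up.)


Layers = ceil(113.0/0.184) = 615


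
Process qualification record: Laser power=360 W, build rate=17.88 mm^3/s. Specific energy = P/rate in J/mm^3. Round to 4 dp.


SE = 360 / 17.88 = 20.1342 J/mm^3


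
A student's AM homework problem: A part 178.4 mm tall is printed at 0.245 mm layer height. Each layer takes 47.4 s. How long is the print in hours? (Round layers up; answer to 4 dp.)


Layers = ceil(178.4/0.245) = 729
t = 729 * 47.4 / 3600 = 9.5985 hrs


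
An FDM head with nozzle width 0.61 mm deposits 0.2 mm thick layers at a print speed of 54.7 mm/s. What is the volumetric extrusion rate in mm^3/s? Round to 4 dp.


Rate = 0.61 * 0.2 * 54.7 = 6.6734 mm^3/s


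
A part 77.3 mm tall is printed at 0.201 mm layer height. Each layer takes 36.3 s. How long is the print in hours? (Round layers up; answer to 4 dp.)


Layers = ceil(77.3/0.201) = 385
t = 385 * 36.3 / 3600 = 3.8821 hrs


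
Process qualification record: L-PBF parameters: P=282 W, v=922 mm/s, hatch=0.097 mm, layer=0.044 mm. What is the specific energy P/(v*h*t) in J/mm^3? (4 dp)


Build rate = 922 * 0.097 * 0.044 = 3.935096 mm^3/s
SE = 282 / 3.935096 = 71.6628 J/mm^3


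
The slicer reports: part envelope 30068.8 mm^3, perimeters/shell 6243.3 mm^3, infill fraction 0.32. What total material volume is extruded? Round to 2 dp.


V_infill = (30068.8 - 6243.3) * 0.32 = 7624.16
V_total = 6243.3 + 7624.16 = 13867.46 mm^3


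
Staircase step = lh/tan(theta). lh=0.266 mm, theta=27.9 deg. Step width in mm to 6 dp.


step = 0.266 / tan(27.9) = 0.502387 mm


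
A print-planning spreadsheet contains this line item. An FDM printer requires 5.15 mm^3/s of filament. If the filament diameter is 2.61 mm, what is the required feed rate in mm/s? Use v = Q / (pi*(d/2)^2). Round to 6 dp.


A = pi*(2.61/2)^2 = 5.350211
v = 5.15 / 5.350211 = 0.962579 mm/s


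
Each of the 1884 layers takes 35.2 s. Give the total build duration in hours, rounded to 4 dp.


t = 1884 * 35.2 / 3600 = 18.4213 hrs


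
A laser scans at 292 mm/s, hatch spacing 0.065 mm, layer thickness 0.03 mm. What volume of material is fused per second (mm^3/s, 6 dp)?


Rate = 292 * 0.065 * 0.03 = 0.5694 mm^3/s


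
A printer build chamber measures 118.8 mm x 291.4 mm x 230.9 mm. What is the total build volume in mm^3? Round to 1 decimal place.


V = 118.8 * 291.4 * 230.9 = 7993370.1 mm^3


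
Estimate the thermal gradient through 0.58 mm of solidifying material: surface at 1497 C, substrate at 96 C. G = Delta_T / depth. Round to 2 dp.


G = (1497-96)/0.58 = 2415.52 C/mm


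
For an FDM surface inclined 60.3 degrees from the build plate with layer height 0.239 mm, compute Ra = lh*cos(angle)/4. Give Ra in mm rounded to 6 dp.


Ra = 0.239 * cos(60.3) / 4 = 0.029604 mm


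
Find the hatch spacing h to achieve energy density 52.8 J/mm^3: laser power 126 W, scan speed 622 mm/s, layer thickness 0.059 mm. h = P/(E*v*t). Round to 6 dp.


h = 126 / (52.8*622*0.059) = 0.065027 mm


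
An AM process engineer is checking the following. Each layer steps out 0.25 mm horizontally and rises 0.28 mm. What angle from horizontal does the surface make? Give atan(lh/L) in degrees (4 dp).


angle = atan(0.28/0.25) = 48.2397 degrees


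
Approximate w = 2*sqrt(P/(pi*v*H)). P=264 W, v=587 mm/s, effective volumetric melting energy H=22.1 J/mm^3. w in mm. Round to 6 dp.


w = 2*sqrt(264/(pi*587*22.1)) = 0.160969 mm


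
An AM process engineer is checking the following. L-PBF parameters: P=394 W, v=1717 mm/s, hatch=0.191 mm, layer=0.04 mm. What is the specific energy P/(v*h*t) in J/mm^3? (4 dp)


Build rate = 1717 * 0.191 * 0.04 = 13.11788 mm^3/s
SE = 394 / 13.11788 = 30.0353 J/mm^3


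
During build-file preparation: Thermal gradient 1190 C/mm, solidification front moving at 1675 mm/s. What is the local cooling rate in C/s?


CR = 1190 * 1675 = 1993250 C/s


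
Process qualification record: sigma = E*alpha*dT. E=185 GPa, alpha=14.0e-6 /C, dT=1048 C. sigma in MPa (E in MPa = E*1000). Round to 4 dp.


sigma = 185*1000 * 14.0e-6 * 1048 = 2714.32 MPa


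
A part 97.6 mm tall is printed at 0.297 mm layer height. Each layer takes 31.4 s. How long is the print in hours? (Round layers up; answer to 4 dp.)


Layers = ceil(97.6/0.297) = 329
t = 329 * 31.4 / 3600 = 2.8696 hrs


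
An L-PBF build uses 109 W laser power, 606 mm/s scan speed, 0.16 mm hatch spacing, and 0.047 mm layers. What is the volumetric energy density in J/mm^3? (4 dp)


E = 109 / (606*0.16*0.047) = 23.9186 J/mm^3


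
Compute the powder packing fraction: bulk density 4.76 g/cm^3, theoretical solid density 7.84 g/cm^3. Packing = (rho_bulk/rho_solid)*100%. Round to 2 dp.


Packing = (4.76/7.84)*100 = 60.71 %


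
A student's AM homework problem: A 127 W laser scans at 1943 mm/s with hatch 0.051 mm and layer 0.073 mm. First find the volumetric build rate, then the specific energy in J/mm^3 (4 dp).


Build rate = 1943 * 0.051 * 0.073 = 7.233789 mm^3/s
SE = 127 / 7.233789 = 17.5565 J/mm^3


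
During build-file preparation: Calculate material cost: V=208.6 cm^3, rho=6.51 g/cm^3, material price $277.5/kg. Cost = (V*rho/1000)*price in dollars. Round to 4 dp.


Mass = 208.6*6.51/1000 = 1.357986 kg
Cost = 1.357986 * 277.5 = 376.8411 $


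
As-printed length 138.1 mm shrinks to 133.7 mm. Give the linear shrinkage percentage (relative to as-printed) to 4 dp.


Shrinkage = ((138.1-133.7)/138.1)*100 = 3.1861 %


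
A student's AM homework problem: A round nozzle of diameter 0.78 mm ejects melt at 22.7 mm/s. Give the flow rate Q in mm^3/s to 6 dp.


A = pi*(0.78/2)^2 = 0.47783624 mm^2
Q = 0.47783624 * 22.7 = 10.846883 mm^3/s


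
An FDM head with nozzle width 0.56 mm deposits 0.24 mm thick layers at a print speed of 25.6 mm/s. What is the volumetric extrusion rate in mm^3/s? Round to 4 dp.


Rate = 0.56 * 0.24 * 25.6 = 3.4406 mm^3/s


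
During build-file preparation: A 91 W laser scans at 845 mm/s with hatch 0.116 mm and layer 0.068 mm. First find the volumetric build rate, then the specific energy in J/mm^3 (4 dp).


Build rate = 845 * 0.116 * 0.068 = 6.66536 mm^3/s
SE = 91 / 6.66536 = 13.6527 J/mm^3


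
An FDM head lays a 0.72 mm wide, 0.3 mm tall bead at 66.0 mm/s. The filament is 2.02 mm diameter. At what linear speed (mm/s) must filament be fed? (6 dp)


Q = 0.72 * 0.3 * 66.0 = 14.256 mm^3/s
A_fil = pi*(2.02/2)^2 = 3.20473867 mm^2
v_feed = 14.256 / 3.20473867 = 4.448413 mm/s


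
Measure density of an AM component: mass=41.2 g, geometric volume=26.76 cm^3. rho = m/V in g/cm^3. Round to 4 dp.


rho = 41.2 / 26.76 = 1.5396 g/cm^3


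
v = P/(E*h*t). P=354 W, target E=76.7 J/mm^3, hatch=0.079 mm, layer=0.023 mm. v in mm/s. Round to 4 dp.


v = 354 / (76.7*0.079*0.023) = 2540.1126 mm/s


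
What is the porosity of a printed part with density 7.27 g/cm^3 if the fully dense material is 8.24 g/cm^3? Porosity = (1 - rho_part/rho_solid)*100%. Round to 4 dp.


Porosity = (1-7.27/8.24)*100 = 11.7718 %


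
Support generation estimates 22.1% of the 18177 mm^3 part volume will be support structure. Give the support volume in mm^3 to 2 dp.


V_support = 18177 * 0.221 = 4017.12 mm^3


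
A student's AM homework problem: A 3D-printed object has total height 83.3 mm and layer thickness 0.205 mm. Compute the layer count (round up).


Layers = ceil(83.3/0.205) = 407


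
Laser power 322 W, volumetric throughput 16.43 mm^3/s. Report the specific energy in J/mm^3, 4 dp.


SE = 322 / 16.43 = 19.5983 J/mm^3


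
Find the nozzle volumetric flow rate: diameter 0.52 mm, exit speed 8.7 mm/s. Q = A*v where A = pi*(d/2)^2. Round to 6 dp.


A = pi*(0.52/2)^2 = 0.21237166 mm^2
Q = 0.21237166 * 8.7 = 1.847633 mm^3/s


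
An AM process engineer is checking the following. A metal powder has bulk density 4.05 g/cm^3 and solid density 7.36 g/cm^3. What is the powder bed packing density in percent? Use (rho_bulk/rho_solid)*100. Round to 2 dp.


Packing = (4.05/7.36)*100 = 55.03 %


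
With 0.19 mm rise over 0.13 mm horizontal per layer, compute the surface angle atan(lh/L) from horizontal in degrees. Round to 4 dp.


angle = atan(0.19/0.13) = 55.6197 degrees


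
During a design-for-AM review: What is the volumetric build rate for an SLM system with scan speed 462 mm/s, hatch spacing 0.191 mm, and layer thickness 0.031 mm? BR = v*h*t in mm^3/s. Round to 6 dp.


Rate = 462 * 0.191 * 0.031 = 2.735502 mm^3/s


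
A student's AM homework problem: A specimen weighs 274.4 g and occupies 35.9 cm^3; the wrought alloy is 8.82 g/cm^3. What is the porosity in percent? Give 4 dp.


rho_part = 274.4 / 35.9 = 7.64345404 g/cm^3
Porosity = (1 - 7.64345404/8.82)*100 = 13.3395 %


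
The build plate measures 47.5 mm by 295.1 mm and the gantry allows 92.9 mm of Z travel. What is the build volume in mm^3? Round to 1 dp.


V = 47.5 * 295.1 * 92.9 = 1302202.5 mm^3


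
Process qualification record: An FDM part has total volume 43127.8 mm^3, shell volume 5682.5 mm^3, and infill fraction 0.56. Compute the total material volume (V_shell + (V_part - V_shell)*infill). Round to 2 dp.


V_infill = (43127.8 - 5682.5) * 0.56 = 20969.37
V_total = 5682.5 + 20969.37 = 26651.87 mm^3


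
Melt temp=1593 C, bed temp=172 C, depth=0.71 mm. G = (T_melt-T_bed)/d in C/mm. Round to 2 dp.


G = (1593-172)/0.71 = 2001.41 C/mm


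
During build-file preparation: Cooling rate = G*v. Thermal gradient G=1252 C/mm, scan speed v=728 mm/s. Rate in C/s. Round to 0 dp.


CR = 1252 * 728 = 911456 C/s


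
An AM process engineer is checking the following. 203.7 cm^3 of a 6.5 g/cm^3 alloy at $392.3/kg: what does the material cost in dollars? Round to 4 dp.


Mass = 203.7*6.5/1000 = 1.32405 kg
Cost = 1.32405 * 392.3 = 519.4248 $


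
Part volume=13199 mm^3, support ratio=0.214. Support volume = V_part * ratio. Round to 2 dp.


V_support = 13199 * 0.214 = 2824.59 mm^3


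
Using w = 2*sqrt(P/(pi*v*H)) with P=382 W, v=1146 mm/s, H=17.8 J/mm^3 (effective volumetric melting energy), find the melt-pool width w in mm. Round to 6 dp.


w = 2*sqrt(382/(pi*1146*17.8)) = 0.154413 mm


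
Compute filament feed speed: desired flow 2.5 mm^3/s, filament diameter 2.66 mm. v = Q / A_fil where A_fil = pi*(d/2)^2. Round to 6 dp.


A = pi*(2.66/2)^2 = 5.557163
v = 2.5 / 5.557163 = 0.44987 mm/s


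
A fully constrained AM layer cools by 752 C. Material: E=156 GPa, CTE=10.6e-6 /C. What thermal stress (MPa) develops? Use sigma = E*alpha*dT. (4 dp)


sigma = 156*1000 * 10.6e-6 * 752 = 1243.5072 MPa


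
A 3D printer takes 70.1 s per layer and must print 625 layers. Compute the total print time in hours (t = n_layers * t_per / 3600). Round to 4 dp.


t = 625 * 70.1 / 3600 = 12.1701 hrs


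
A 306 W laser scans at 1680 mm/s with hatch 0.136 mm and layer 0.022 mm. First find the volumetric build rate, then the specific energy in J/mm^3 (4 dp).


Build rate = 1680 * 0.136 * 0.022 = 5.02656 mm^3/s
SE = 306 / 5.02656 = 60.8766 J/mm^3


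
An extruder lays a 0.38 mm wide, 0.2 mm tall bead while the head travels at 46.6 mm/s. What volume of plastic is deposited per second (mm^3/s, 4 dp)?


Rate = 0.38 * 0.2 * 46.6 = 3.5416 mm^3/s


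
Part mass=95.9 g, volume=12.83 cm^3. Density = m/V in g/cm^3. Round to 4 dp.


rho = 95.9 / 12.83 = 7.4747 g/cm^3


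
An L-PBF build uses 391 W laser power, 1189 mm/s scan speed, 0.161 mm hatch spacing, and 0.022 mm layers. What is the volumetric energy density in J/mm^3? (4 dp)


E = 391 / (1189*0.161*0.022) = 92.8424 J/mm^3


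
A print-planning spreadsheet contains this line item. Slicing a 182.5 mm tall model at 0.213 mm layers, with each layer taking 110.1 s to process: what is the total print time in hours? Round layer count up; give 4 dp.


Layers = ceil(182.5/0.213) = 857
t = 857 * 110.1 / 3600 = 26.2099 hrs


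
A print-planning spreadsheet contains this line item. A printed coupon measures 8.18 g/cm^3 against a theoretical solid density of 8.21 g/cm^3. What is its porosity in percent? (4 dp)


Porosity = (1-8.18/8.21)*100 = 0.3654 %


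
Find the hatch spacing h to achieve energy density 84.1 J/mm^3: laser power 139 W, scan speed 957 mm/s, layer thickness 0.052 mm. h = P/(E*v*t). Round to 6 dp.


h = 139 / (84.1*957*0.052) = 0.033213 mm


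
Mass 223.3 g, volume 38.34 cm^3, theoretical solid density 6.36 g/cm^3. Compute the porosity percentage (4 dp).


rho_part = 223.3 / 38.34 = 5.82420449 g/cm^3
Porosity = (1 - 5.82420449/6.36)*100 = 8.4245 %


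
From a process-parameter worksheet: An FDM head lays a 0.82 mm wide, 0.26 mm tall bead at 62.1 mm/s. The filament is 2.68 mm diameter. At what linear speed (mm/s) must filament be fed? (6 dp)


Q = 0.82 * 0.26 * 62.1 = 13.23972 mm^3/s
A_fil = pi*(2.68/2)^2 = 5.64104377 mm^2
v_feed = 13.23972 / 5.64104377 = 2.347034 mm/s


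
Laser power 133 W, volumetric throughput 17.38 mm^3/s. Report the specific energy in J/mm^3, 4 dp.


SE = 133 / 17.38 = 7.6525 J/mm^3


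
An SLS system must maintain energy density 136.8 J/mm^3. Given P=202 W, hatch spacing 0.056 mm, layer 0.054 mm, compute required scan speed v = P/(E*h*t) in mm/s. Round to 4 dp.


v = 202 / (136.8*0.056*0.054) = 488.2964 mm/s


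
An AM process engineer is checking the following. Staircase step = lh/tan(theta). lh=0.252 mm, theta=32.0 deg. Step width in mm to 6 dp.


step = 0.252 / tan(32.0) = 0.403284 mm


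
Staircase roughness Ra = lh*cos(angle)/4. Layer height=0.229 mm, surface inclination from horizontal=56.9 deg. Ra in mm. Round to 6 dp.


Ra = 0.229 * cos(56.9) / 4 = 0.031264 mm


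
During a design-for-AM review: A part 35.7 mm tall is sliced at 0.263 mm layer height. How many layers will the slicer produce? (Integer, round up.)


Layers = ceil(35.7/0.263) = 136


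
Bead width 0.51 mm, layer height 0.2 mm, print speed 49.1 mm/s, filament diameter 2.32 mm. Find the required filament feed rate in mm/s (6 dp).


Q = 0.51 * 0.2 * 49.1 = 5.0082 mm^3/s
A_fil = pi*(2.32/2)^2 = 4.22732707 mm^2
v_feed = 5.0082 / 4.22732707 = 1.18472 mm/s


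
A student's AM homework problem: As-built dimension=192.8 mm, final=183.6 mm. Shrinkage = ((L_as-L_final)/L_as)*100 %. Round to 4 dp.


Shrinkage = ((192.8-183.6)/192.8)*100 = 4.7718 %


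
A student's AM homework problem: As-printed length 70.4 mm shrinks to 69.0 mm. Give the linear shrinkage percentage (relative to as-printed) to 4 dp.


Shrinkage = ((70.4-69.0)/70.4)*100 = 1.9886 %


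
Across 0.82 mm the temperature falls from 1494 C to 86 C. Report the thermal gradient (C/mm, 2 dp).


G = (1494-86)/0.82 = 1717.07 C/mm


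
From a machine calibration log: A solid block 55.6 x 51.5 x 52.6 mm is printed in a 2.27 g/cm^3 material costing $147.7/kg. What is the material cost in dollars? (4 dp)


V = 55.6 * 51.5 * 52.6 = 150614.84 mm^3 = 150.61484 cm^3
Mass = 150.61484 * 2.27 / 1000 = 0.34189569 kg
Cost = 0.34189569 * 147.7 = 50.498 $


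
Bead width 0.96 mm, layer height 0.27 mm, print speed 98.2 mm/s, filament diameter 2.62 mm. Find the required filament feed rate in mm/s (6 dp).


Q = 0.96 * 0.27 * 98.2 = 25.45344 mm^3/s
A_fil = pi*(2.62/2)^2 = 5.39128715 mm^2
v_feed = 25.45344 / 5.39128715 = 4.721218 mm/s


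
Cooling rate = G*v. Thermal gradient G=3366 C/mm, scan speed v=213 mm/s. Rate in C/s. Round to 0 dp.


CR = 3366 * 213 = 716958 C/s


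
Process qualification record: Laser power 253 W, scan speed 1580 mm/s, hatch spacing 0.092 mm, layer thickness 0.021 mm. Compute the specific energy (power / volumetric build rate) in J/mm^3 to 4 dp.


Build rate = 1580 * 0.092 * 0.021 = 3.05256 mm^3/s
SE = 253 / 3.05256 = 82.8813 J/mm^3


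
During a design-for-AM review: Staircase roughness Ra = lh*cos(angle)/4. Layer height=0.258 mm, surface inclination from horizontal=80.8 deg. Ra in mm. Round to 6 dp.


Ra = 0.258 * cos(80.8) / 4 = 0.010312 mm


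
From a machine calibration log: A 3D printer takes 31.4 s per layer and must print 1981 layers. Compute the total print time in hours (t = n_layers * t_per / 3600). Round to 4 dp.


t = 1981 * 31.4 / 3600 = 17.2787 hrs


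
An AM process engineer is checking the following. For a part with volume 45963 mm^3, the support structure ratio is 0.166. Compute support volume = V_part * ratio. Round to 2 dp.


V_support = 45963 * 0.166 = 7629.86 mm^3


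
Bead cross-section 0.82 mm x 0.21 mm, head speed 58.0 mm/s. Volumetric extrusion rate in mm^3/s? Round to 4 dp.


Rate = 0.82 * 0.21 * 58.0 = 9.9876 mm^3/s


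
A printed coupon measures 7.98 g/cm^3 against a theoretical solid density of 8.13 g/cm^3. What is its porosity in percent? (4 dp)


Porosity = (1-7.98/8.13)*100 = 1.845 %


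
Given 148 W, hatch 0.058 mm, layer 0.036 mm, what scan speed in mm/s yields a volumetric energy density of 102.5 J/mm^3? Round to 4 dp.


v = 148 / (102.5*0.058*0.036) = 691.5242 mm/s


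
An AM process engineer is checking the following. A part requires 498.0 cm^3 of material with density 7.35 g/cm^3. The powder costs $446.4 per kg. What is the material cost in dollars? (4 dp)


Mass = 498.0*7.35/1000 = 3.6603 kg
Cost = 3.6603 * 446.4 = 1633.9579 $


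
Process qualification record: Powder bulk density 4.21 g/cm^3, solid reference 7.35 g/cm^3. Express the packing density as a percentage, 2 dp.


Packing = (4.21/7.35)*100 = 57.28 %


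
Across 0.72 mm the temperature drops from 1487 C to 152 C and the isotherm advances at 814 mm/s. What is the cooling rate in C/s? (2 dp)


G = (1487-152)/0.72 = 1854.16666667 C/mm
CR = 1854.16666667 * 814 = 1509291.67 C/s


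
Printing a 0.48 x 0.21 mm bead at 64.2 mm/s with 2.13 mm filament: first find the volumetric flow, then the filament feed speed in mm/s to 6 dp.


Q = 0.48 * 0.21 * 64.2 = 6.47136 mm^3/s
A_fil = pi*(2.13/2)^2 = 3.56327293 mm^2
v_feed = 6.47136 / 3.56327293 = 1.816128 mm/s


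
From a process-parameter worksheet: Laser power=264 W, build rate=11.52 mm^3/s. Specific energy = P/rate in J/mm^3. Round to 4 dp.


SE = 264 / 11.52 = 22.9167 J/mm^3


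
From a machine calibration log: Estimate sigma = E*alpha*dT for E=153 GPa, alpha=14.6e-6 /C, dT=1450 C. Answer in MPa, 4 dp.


sigma = 153*1000 * 14.6e-6 * 1450 = 3239.01 MPa


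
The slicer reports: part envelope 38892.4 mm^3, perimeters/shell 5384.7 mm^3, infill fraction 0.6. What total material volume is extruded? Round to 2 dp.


V_infill = (38892.4 - 5384.7) * 0.6 = 20104.62
V_total = 5384.7 + 20104.62 = 25489.32 mm^3


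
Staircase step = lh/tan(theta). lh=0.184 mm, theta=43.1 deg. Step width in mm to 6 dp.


step = 0.184 / tan(43.1) = 0.196627 mm


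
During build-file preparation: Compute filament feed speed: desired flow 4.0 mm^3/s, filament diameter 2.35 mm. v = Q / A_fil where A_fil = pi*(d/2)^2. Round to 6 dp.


A = pi*(2.35/2)^2 = 4.337361
v = 4.0 / 4.337361 = 0.92222 mm/s


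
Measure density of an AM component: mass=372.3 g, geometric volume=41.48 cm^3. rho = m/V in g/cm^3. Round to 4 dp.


rho = 372.3 / 41.48 = 8.9754 g/cm^3


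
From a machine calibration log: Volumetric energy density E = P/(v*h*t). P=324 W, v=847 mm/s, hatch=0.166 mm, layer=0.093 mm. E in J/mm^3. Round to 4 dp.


E = 324 / (847*0.166*0.093) = 24.7782 J/mm^3


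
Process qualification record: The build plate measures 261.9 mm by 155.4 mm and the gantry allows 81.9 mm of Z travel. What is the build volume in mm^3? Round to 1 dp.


V = 261.9 * 155.4 * 81.9 = 3333269.4 mm^3


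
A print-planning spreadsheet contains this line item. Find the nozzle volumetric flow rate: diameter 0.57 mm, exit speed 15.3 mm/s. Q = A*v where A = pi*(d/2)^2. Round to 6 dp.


A = pi*(0.57/2)^2 = 0.25517586 mm^2
Q = 0.25517586 * 15.3 = 3.904191 mm^3/s


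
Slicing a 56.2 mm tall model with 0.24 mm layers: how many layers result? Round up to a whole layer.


Layers = ceil(56.2/0.24) = 235


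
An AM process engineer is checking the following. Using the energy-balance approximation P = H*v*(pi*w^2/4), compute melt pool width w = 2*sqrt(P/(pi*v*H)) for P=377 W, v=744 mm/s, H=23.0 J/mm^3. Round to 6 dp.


w = 2*sqrt(377/(pi*744*23.0)) = 0.167485 mm


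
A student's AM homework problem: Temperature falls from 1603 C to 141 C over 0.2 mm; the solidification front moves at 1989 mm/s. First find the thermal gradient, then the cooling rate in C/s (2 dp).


G = (1603-141)/0.2 = 7310.0 C/mm
CR = 7310.0 * 1989 = 14539590.0 C/s


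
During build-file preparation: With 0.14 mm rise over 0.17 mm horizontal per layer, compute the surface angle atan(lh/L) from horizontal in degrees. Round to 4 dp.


angle = atan(0.14/0.17) = 39.4725 degrees


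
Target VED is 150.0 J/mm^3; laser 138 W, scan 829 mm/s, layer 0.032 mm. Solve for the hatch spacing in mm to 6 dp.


h = 138 / (150.0*829*0.032) = 0.03468 mm


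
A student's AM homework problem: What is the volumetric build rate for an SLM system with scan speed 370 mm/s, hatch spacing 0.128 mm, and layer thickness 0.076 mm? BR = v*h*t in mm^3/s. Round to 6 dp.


Rate = 370 * 0.128 * 0.076 = 3.59936 mm^3/s


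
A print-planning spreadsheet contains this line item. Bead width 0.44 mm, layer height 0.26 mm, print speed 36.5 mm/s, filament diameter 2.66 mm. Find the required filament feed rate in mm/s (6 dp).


Q = 0.44 * 0.26 * 36.5 = 4.1756 mm^3/s
A_fil = pi*(2.66/2)^2 = 5.55716324 mm^2
v_feed = 4.1756 / 5.55716324 = 0.751391 mm/s


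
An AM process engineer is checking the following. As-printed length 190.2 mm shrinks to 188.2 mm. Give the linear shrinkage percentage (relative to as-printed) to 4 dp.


Shrinkage = ((190.2-188.2)/190.2)*100 = 1.0515 %


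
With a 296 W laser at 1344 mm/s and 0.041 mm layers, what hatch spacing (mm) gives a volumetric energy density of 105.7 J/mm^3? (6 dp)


h = 296 / (105.7*1344*0.041) = 0.05082 mm


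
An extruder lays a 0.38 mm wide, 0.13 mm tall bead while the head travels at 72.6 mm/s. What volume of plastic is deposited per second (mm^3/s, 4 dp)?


Rate = 0.38 * 0.13 * 72.6 = 3.5864 mm^3/s


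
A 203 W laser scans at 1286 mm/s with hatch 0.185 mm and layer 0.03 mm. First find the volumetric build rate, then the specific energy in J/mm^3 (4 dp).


Build rate = 1286 * 0.185 * 0.03 = 7.1373 mm^3/s
SE = 203 / 7.1373 = 28.4421 J/mm^3


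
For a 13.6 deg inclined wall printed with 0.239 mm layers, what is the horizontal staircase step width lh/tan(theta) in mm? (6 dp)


step = 0.239 / tan(13.6) = 0.987908 mm


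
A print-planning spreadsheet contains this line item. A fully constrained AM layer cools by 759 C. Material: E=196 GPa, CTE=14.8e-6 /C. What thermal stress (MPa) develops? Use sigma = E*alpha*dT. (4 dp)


sigma = 196*1000 * 14.8e-6 * 759 = 2201.7072 MPa


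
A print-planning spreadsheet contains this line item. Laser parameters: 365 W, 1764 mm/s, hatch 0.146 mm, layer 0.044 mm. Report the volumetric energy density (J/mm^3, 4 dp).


E = 365 / (1764*0.146*0.044) = 32.2099 J/mm^3


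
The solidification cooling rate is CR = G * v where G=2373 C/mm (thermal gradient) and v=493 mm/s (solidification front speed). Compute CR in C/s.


CR = 2373 * 493 = 1169889 C/s


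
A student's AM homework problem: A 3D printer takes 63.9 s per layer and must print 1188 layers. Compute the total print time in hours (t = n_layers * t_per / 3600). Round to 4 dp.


t = 1188 * 63.9 / 3600 = 21.087 hrs


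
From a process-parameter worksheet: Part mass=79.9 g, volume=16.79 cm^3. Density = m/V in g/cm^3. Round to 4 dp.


rho = 79.9 / 16.79 = 4.7588 g/cm^3


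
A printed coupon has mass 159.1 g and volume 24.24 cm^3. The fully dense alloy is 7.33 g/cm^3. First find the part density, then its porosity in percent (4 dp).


rho_part = 159.1 / 24.24 = 6.56353135 g/cm^3
Porosity = (1 - 6.56353135/7.33)*100 = 10.4566 %


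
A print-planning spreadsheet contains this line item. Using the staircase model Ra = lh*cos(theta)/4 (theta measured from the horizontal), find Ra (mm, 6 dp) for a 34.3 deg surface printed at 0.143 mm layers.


Ra = 0.143 * cos(34.3) / 4 = 0.029533 mm


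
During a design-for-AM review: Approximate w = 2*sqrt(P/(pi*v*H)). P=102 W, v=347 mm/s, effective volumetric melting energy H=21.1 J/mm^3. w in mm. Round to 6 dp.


w = 2*sqrt(102/(pi*347*21.1)) = 0.133183 mm


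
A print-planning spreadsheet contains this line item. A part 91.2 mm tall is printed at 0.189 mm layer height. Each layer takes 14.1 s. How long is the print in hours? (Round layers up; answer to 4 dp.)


Layers = ceil(91.2/0.189) = 483
t = 483 * 14.1 / 3600 = 1.8918 hrs


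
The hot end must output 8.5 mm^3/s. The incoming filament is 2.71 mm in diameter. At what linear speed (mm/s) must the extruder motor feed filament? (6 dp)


A = pi*(2.71/2)^2 = 5.768043
v = 8.5 / 5.768043 = 1.473637 mm/s


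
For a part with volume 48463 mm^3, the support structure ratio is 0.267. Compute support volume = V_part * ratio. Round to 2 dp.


V_support = 48463 * 0.267 = 12939.62 mm^3


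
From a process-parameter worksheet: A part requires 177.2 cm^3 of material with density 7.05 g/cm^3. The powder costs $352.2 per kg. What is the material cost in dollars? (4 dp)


Mass = 177.2*7.05/1000 = 1.24926 kg
Cost = 1.24926 * 352.2 = 439.9894 $


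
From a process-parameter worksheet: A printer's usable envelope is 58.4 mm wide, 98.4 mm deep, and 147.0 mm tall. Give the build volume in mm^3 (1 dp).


V = 58.4 * 98.4 * 147.0 = 844744.3 mm^3


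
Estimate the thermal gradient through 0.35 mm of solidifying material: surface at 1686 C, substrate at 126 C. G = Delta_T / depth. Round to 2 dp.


G = (1686-126)/0.35 = 4457.14 C/mm


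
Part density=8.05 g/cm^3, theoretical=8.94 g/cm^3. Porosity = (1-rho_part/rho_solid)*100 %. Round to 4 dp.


Porosity = (1-8.05/8.94)*100 = 9.9553 %


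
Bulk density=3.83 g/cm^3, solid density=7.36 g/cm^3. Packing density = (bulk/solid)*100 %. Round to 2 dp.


Packing = (3.83/7.36)*100 = 52.04 %


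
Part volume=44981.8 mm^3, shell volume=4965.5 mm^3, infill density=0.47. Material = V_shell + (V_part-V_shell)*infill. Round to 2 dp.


V_infill = (44981.8 - 4965.5) * 0.47 = 18807.66
V_total = 4965.5 + 18807.66 = 23773.16 mm^3


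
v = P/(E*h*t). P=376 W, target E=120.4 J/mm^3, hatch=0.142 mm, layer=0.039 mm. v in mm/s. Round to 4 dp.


v = 376 / (120.4*0.142*0.039) = 563.9082 mm/s


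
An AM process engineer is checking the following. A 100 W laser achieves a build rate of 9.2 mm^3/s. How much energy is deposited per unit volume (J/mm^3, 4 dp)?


SE = 100 / 9.2 = 10.8696 J/mm^3


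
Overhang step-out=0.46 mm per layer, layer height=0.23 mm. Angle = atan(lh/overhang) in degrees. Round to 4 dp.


angle = atan(0.23/0.46) = 26.5651 degrees


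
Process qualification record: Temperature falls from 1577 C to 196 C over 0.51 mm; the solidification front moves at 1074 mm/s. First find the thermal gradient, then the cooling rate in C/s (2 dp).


G = (1577-196)/0.51 = 2707.84313725 C/mm
CR = 2707.84313725 * 1074 = 2908223.53 C/s


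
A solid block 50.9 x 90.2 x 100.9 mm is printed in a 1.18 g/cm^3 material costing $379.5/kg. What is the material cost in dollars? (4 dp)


V = 50.9 * 90.2 * 100.9 = 463250.062 mm^3 = 463.250062 cm^3
Mass = 463.250062 * 1.18 / 1000 = 0.54663507 kg
Cost = 0.54663507 * 379.5 = 207.448 $


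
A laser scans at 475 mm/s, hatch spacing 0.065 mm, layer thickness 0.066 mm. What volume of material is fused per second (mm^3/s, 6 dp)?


Rate = 475 * 0.065 * 0.066 = 2.03775 mm^3/s


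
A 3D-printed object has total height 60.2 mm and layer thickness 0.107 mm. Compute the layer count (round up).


Layers = ceil(60.2/0.107) = 563


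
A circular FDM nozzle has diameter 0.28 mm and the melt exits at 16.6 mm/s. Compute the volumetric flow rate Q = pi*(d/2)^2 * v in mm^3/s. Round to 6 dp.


A = pi*(0.28/2)^2 = 0.06157522 mm^2
Q = 0.06157522 * 16.6 = 1.022149 mm^3/s


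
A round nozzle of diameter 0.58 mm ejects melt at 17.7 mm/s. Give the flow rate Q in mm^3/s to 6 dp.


A = pi*(0.58/2)^2 = 0.26420794 mm^2
Q = 0.26420794 * 17.7 = 4.676481 mm^3/s


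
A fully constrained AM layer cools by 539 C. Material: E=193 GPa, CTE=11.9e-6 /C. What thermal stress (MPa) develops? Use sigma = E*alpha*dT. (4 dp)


sigma = 193*1000 * 11.9e-6 * 539 = 1237.9213 MPa


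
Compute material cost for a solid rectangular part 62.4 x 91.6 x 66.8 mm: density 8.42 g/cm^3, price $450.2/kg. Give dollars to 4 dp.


V = 62.4 * 91.6 * 66.8 = 381818.112 mm^3 = 381.818112 cm^3
Mass = 381.818112 * 8.42 / 1000 = 3.2149085 kg
Cost = 3.2149085 * 450.2 = 1447.3518 $


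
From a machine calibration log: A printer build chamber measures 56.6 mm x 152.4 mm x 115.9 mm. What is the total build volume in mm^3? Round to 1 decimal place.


V = 56.6 * 152.4 * 115.9 = 999734.9 mm^3


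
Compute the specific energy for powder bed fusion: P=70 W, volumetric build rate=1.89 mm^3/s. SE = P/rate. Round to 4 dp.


SE = 70 / 1.89 = 37.037 J/mm^3


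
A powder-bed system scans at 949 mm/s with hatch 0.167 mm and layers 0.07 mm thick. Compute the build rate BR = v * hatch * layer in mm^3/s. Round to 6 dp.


Rate = 949 * 0.167 * 0.07 = 11.09381 mm^3/s


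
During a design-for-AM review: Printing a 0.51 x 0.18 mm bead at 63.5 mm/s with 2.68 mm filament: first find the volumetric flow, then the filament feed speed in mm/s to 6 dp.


Q = 0.51 * 0.18 * 63.5 = 5.8293 mm^3/s
A_fil = pi*(2.68/2)^2 = 5.64104377 mm^2
v_feed = 5.8293 / 5.64104377 = 1.033373 mm/s


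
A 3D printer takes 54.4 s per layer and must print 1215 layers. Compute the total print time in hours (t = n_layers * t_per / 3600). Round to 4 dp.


t = 1215 * 54.4 / 3600 = 18.36 hrs


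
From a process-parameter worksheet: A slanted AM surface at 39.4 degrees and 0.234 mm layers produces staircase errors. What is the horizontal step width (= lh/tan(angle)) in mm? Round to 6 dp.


step = 0.234 / tan(39.4) = 0.284876 mm


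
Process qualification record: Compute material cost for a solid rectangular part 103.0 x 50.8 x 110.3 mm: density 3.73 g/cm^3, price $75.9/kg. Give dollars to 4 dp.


V = 103.0 * 50.8 * 110.3 = 577133.72 mm^3 = 577.13372 cm^3
Mass = 577.13372 * 3.73 / 1000 = 2.15270878 kg
Cost = 2.15270878 * 75.9 = 163.3906 $


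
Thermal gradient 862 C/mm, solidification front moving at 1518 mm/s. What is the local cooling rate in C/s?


CR = 862 * 1518 = 1308516 C/s


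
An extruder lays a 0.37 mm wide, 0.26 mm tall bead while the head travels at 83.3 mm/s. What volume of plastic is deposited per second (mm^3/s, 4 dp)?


Rate = 0.37 * 0.26 * 83.3 = 8.0135 mm^3/s


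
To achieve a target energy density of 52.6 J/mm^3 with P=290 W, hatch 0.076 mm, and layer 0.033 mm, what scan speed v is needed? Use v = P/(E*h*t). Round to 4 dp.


v = 290 / (52.6*0.076*0.033) = 2198.2887 mm/s


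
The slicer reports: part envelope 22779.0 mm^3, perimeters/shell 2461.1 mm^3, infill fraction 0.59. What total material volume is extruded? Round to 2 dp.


V_infill = (22779.0 - 2461.1) * 0.59 = 11987.56
V_total = 2461.1 + 11987.56 = 14448.66 mm^3


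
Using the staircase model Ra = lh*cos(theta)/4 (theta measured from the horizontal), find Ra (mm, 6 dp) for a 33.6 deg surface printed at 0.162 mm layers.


Ra = 0.162 * cos(33.6) / 4 = 0.033733 mm


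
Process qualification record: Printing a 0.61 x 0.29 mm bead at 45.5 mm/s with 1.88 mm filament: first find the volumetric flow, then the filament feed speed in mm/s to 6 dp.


Q = 0.61 * 0.29 * 45.5 = 8.04895 mm^3/s
A_fil = pi*(1.88/2)^2 = 2.77591127 mm^2
v_feed = 8.04895 / 2.77591127 = 2.89957 mm/s


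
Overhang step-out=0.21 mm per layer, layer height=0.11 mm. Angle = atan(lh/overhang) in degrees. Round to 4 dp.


angle = atan(0.11/0.21) = 27.646 degrees


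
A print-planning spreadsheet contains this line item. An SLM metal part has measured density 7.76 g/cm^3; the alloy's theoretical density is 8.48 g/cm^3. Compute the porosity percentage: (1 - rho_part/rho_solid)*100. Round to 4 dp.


Porosity = (1-7.76/8.48)*100 = 8.4906 %


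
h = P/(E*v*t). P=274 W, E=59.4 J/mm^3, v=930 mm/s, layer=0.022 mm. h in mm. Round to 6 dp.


h = 274 / (59.4*930*0.022) = 0.225454 mm


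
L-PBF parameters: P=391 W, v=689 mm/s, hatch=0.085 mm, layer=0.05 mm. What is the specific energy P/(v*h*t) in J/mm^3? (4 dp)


Build rate = 689 * 0.085 * 0.05 = 2.92825 mm^3/s
SE = 391 / 2.92825 = 133.5269 J/mm^3


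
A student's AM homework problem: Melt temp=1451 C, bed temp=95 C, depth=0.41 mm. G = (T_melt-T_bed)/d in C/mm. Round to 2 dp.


G = (1451-95)/0.41 = 3307.32 C/mm


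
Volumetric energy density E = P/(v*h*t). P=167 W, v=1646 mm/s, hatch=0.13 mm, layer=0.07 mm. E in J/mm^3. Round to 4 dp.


E = 167 / (1646*0.13*0.07) = 11.1492 J/mm^3


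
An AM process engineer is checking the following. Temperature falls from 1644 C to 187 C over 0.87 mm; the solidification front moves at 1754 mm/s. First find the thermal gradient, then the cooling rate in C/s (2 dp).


G = (1644-187)/0.87 = 1674.71264368 C/mm
CR = 1674.71264368 * 1754 = 2937445.98 C/s


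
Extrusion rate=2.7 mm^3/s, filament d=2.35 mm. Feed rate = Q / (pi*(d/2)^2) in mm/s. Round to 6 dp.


A = pi*(2.35/2)^2 = 4.337361
v = 2.7 / 4.337361 = 0.622498 mm/s


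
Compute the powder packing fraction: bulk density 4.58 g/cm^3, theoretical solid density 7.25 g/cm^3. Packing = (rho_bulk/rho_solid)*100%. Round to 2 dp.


Packing = (4.58/7.25)*100 = 63.17 %


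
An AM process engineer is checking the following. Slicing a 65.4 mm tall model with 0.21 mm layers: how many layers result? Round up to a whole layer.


Layers = ceil(65.4/0.21) = 312


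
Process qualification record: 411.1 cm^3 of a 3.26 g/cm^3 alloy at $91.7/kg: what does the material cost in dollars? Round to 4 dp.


Mass = 411.1*3.26/1000 = 1.340186 kg
Cost = 1.340186 * 91.7 = 122.8951 $


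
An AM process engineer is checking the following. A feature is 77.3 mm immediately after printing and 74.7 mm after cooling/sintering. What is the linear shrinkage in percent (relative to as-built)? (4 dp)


Shrinkage = ((77.3-74.7)/77.3)*100 = 3.3635 %


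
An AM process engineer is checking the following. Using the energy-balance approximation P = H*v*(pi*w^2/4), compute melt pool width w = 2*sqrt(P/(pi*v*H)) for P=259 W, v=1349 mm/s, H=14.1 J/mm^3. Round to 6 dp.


w = 2*sqrt(259/(pi*1349*14.1)) = 0.131671 mm


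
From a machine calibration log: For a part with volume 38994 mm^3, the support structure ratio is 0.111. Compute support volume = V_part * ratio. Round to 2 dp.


V_support = 38994 * 0.111 = 4328.33 mm^3


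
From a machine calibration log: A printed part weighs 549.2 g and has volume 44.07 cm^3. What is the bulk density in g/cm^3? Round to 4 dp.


rho = 549.2 / 44.07 = 12.462 g/cm^3


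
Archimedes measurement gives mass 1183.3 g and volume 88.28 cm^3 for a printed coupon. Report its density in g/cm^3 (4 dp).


rho = 1183.3 / 88.28 = 13.4039 g/cm^3


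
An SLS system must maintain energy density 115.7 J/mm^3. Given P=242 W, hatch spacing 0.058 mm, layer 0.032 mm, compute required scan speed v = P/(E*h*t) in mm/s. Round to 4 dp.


v = 242 / (115.7*0.058*0.032) = 1126.9484 mm/s


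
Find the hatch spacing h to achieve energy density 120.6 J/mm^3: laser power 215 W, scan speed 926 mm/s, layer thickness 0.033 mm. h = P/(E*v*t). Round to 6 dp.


h = 215 / (120.6*926*0.033) = 0.05834 mm


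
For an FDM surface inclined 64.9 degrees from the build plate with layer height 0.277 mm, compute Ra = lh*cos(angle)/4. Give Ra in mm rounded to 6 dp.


Ra = 0.277 * cos(64.9) / 4 = 0.029376 mm


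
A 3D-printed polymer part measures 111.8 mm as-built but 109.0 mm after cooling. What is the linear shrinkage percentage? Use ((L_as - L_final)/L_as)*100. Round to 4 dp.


Shrinkage = ((111.8-109.0)/111.8)*100 = 2.5045 %


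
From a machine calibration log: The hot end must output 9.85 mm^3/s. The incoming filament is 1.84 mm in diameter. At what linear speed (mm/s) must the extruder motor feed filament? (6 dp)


A = pi*(1.84/2)^2 = 2.659044
v = 9.85 / 2.659044 = 3.704339 mm/s


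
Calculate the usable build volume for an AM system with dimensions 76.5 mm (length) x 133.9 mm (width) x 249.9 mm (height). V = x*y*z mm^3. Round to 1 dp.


V = 76.5 * 133.9 * 249.9 = 2559813.2 mm^3


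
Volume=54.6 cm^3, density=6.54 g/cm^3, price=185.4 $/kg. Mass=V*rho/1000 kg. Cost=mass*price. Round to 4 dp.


Mass = 54.6*6.54/1000 = 0.357084 kg
Cost = 0.357084 * 185.4 = 66.2034 $


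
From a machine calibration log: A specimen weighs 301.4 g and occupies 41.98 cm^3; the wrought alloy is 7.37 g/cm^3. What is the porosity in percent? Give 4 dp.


rho_part = 301.4 / 41.98 = 7.17960934 g/cm^3
Porosity = (1 - 7.17960934/7.37)*100 = 2.5833 %


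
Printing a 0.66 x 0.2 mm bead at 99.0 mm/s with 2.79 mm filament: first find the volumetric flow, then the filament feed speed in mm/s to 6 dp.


Q = 0.66 * 0.2 * 99.0 = 13.068 mm^3/s
A_fil = pi*(2.79/2)^2 = 6.11361784 mm^2
v_feed = 13.068 / 6.11361784 = 2.137523 mm/s
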